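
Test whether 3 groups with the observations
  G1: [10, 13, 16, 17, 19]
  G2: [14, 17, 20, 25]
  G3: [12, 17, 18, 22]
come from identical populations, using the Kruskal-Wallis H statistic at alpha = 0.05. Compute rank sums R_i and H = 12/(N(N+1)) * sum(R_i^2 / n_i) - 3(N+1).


Step 1: Combine all N = 13 observations and assign midranks.
sorted (value, group, rank): (10,G1,1), (12,G3,2), (13,G1,3), (14,G2,4), (16,G1,5), (17,G1,7), (17,G2,7), (17,G3,7), (18,G3,9), (19,G1,10), (20,G2,11), (22,G3,12), (25,G2,13)
Step 2: Sum ranks within each group.
R_1 = 26 (n_1 = 5)
R_2 = 35 (n_2 = 4)
R_3 = 30 (n_3 = 4)
Step 3: H = 12/(N(N+1)) * sum(R_i^2/n_i) - 3(N+1)
     = 12/(13*14) * (26^2/5 + 35^2/4 + 30^2/4) - 3*14
     = 0.065934 * 666.45 - 42
     = 1.941758.
Step 4: Ties present; correction factor C = 1 - 24/(13^3 - 13) = 0.989011. Corrected H = 1.941758 / 0.989011 = 1.963333.
Step 5: Under H0, H ~ chi^2(2); p-value = 0.374686.
Step 6: alpha = 0.05. fail to reject H0.

H = 1.9633, df = 2, p = 0.374686, fail to reject H0.


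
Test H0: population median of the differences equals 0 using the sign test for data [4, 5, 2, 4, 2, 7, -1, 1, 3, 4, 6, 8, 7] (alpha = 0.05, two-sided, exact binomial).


Step 1: Discard zero differences. Original n = 13; n_eff = number of nonzero differences = 13.
Nonzero differences (with sign): +4, +5, +2, +4, +2, +7, -1, +1, +3, +4, +6, +8, +7
Step 2: Count signs: positive = 12, negative = 1.
Step 3: Under H0: P(positive) = 0.5, so the number of positives S ~ Bin(13, 0.5).
Step 4: Two-sided exact p-value = sum of Bin(13,0.5) probabilities at or below the observed probability = 0.003418.
Step 5: alpha = 0.05. reject H0.

n_eff = 13, pos = 12, neg = 1, p = 0.003418, reject H0.


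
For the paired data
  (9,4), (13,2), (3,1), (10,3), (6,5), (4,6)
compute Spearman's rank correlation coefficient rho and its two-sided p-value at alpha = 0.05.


Step 1: Rank x and y separately (midranks; no ties here).
rank(x): 9->4, 13->6, 3->1, 10->5, 6->3, 4->2
rank(y): 4->4, 2->2, 1->1, 3->3, 5->5, 6->6
Step 2: d_i = R_x(i) - R_y(i); compute d_i^2.
  (4-4)^2=0, (6-2)^2=16, (1-1)^2=0, (5-3)^2=4, (3-5)^2=4, (2-6)^2=16
sum(d^2) = 40.
Step 3: rho = 1 - 6*40 / (6*(6^2 - 1)) = 1 - 240/210 = -0.142857.
Step 4: Under H0, t = rho * sqrt((n-2)/(1-rho^2)) = -0.2887 ~ t(4).
Step 5: Two-sided p-value from the t-distribution with 4 df = 0.787172.
Step 6: alpha = 0.05. fail to reject H0.

rho = -0.1429, p = 0.787172, fail to reject H0 at alpha = 0.05.


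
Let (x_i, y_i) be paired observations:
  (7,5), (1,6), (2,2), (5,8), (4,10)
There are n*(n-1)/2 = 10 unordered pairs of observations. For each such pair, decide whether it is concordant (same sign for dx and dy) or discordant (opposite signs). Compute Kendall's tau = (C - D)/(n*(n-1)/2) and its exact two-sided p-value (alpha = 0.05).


Step 1: Enumerate the 10 unordered pairs (i,j) with i<j and classify each by sign(x_j-x_i) * sign(y_j-y_i).
  (1,2):dx=-6,dy=+1->D; (1,3):dx=-5,dy=-3->C; (1,4):dx=-2,dy=+3->D; (1,5):dx=-3,dy=+5->D
  (2,3):dx=+1,dy=-4->D; (2,4):dx=+4,dy=+2->C; (2,5):dx=+3,dy=+4->C; (3,4):dx=+3,dy=+6->C
  (3,5):dx=+2,dy=+8->C; (4,5):dx=-1,dy=+2->D
Step 2: C = 5, D = 5, total pairs = 10.
Step 3: tau = (C - D)/(n(n-1)/2) = (5 - 5)/10 = 0.000000.
Step 4: Exact two-sided p-value (enumerate n! = 120 permutations of y under H0): p = 1.000000.
Step 5: alpha = 0.05. fail to reject H0.

tau_b = 0.0000 (C=5, D=5), p = 1.000000, fail to reject H0.


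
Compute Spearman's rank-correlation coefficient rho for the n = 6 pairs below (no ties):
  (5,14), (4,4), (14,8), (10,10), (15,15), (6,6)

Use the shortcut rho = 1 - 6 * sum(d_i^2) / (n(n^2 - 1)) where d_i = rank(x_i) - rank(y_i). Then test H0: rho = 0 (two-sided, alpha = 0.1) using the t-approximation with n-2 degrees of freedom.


Step 1: Rank x and y separately (midranks; no ties here).
rank(x): 5->2, 4->1, 14->5, 10->4, 15->6, 6->3
rank(y): 14->5, 4->1, 8->3, 10->4, 15->6, 6->2
Step 2: d_i = R_x(i) - R_y(i); compute d_i^2.
  (2-5)^2=9, (1-1)^2=0, (5-3)^2=4, (4-4)^2=0, (6-6)^2=0, (3-2)^2=1
sum(d^2) = 14.
Step 3: rho = 1 - 6*14 / (6*(6^2 - 1)) = 1 - 84/210 = 0.600000.
Step 4: Under H0, t = rho * sqrt((n-2)/(1-rho^2)) = 1.5000 ~ t(4).
Step 5: Two-sided p-value from the t-distribution with 4 df = 0.208000.
Step 6: alpha = 0.1. fail to reject H0.

rho = 0.6000, p = 0.208000, fail to reject H0 at alpha = 0.1.


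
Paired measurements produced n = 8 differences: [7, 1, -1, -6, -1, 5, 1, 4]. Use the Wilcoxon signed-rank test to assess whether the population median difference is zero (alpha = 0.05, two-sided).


Step 1: Drop any zero differences (none here) and take |d_i|.
|d| = [7, 1, 1, 6, 1, 5, 1, 4]
Step 2: Midrank |d_i| (ties get averaged ranks).
ranks: |7|->8, |1|->2.5, |1|->2.5, |6|->7, |1|->2.5, |5|->6, |1|->2.5, |4|->5
Step 3: Attach original signs; sum ranks with positive sign and with negative sign.
W+ = 8 + 2.5 + 6 + 2.5 + 5 = 24
W- = 2.5 + 7 + 2.5 = 12
(Check: W+ + W- = 36 should equal n(n+1)/2 = 36.)
Step 4: Test statistic W = min(W+, W-) = 12.
Step 5: Ties in |d|, so use the tie-corrected normal approximation.
        E[W] = n(n+1)/4 = 8*9/4 = 18.
        Tie groups: |d|=1 (t=4); sum(t^3 - t) = 60.
        Var[W] = n(n+1)(2n+1)/24 - sum(t^3-t)/48 = 1224/24 - 60/48 = 49.75.
        z = (W - E[W]) / sqrt(Var[W]) = (12 - 18) / 7.0534 = -0.8507.
        Two-sided p = 2*Phi(z) = 0.394960.
Step 6: alpha = 0.05. fail to reject H0.

W+ = 24, W- = 12, W = min = 12, p = 0.394960, fail to reject H0.


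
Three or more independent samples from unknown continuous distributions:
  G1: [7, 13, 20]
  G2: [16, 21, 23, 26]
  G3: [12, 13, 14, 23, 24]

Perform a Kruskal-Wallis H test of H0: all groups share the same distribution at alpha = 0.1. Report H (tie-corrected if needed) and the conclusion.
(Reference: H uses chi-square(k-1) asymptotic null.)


Step 1: Combine all N = 12 observations and assign midranks.
sorted (value, group, rank): (7,G1,1), (12,G3,2), (13,G1,3.5), (13,G3,3.5), (14,G3,5), (16,G2,6), (20,G1,7), (21,G2,8), (23,G2,9.5), (23,G3,9.5), (24,G3,11), (26,G2,12)
Step 2: Sum ranks within each group.
R_1 = 11.5 (n_1 = 3)
R_2 = 35.5 (n_2 = 4)
R_3 = 31 (n_3 = 5)
Step 3: H = 12/(N(N+1)) * sum(R_i^2/n_i) - 3(N+1)
     = 12/(12*13) * (11.5^2/3 + 35.5^2/4 + 31^2/5) - 3*13
     = 0.076923 * 551.346 - 39
     = 3.411218.
Step 4: Ties present; correction factor C = 1 - 12/(12^3 - 12) = 0.993007. Corrected H = 3.411218 / 0.993007 = 3.435241.
Step 5: Under H0, H ~ chi^2(2); p-value = 0.179493.
Step 6: alpha = 0.1. fail to reject H0.

H = 3.4352, df = 2, p = 0.179493, fail to reject H0.


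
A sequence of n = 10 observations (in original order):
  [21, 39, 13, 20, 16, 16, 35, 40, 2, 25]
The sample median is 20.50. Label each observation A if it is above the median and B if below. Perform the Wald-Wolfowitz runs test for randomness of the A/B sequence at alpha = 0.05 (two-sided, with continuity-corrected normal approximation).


Step 1: Compute median = 20.50; label A = above, B = below.
Labels in order: AABBBBAABA  (n_A = 5, n_B = 5)
Step 2: Count runs R = 5.
Step 3: Under H0 (random ordering), E[R] = 2*n_A*n_B/(n_A+n_B) + 1 = 2*5*5/10 + 1 = 6.0000.
        Var[R] = 2*n_A*n_B*(2*n_A*n_B - n_A - n_B) / ((n_A+n_B)^2 * (n_A+n_B-1)) = 2000/900 = 2.2222.
        SD[R] = 1.4907.
Step 4: Continuity-corrected z = (R + 0.5 - E[R]) / SD[R] = (5 + 0.5 - 6.0000) / 1.4907 = -0.3354.
Step 5: Two-sided p-value via normal approximation = 2*(1 - Phi(|z|)) = 0.737316.
Step 6: alpha = 0.05. fail to reject H0.

R = 5, z = -0.3354, p = 0.737316, fail to reject H0.


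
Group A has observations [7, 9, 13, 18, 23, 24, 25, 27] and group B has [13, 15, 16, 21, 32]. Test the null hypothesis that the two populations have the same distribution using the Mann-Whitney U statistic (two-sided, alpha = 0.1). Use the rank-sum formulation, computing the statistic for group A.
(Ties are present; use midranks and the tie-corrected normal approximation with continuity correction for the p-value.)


Step 1: Combine and sort all 13 observations; assign midranks.
sorted (value, group): (7,X), (9,X), (13,X), (13,Y), (15,Y), (16,Y), (18,X), (21,Y), (23,X), (24,X), (25,X), (27,X), (32,Y)
ranks: 7->1, 9->2, 13->3.5, 13->3.5, 15->5, 16->6, 18->7, 21->8, 23->9, 24->10, 25->11, 27->12, 32->13
Step 2: Rank sum for X: R1 = 1 + 2 + 3.5 + 7 + 9 + 10 + 11 + 12 = 55.5.
Step 3: U_X = R1 - n1(n1+1)/2 = 55.5 - 8*9/2 = 55.5 - 36 = 19.5.
       U_Y = n1*n2 - U_X = 40 - 19.5 = 20.5.
Step 4: Ties are present, so use the tie-corrected normal approximation (with continuity correction) for the p-value.
Step 5: p-value = 1.000000; compare to alpha = 0.1. fail to reject H0.

U_X = 19.5, p = 1.000000, fail to reject H0 at alpha = 0.1.


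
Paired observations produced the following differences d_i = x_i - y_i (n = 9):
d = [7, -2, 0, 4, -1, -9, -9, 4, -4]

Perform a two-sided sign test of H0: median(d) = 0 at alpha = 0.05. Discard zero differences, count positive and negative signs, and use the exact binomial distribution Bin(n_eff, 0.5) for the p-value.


Step 1: Discard zero differences. Original n = 9; n_eff = number of nonzero differences = 8.
Nonzero differences (with sign): +7, -2, +4, -1, -9, -9, +4, -4
Step 2: Count signs: positive = 3, negative = 5.
Step 3: Under H0: P(positive) = 0.5, so the number of positives S ~ Bin(8, 0.5).
Step 4: Two-sided exact p-value = sum of Bin(8,0.5) probabilities at or below the observed probability = 0.726562.
Step 5: alpha = 0.05. fail to reject H0.

n_eff = 8, pos = 3, neg = 5, p = 0.726562, fail to reject H0.


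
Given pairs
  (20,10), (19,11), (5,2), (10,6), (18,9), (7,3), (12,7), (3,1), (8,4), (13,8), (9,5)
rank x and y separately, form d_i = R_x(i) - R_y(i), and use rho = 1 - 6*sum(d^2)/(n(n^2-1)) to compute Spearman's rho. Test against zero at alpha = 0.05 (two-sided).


Step 1: Rank x and y separately (midranks; no ties here).
rank(x): 20->11, 19->10, 5->2, 10->6, 18->9, 7->3, 12->7, 3->1, 8->4, 13->8, 9->5
rank(y): 10->10, 11->11, 2->2, 6->6, 9->9, 3->3, 7->7, 1->1, 4->4, 8->8, 5->5
Step 2: d_i = R_x(i) - R_y(i); compute d_i^2.
  (11-10)^2=1, (10-11)^2=1, (2-2)^2=0, (6-6)^2=0, (9-9)^2=0, (3-3)^2=0, (7-7)^2=0, (1-1)^2=0, (4-4)^2=0, (8-8)^2=0, (5-5)^2=0
sum(d^2) = 2.
Step 3: rho = 1 - 6*2 / (11*(11^2 - 1)) = 1 - 12/1320 = 0.990909.
Step 4: Under H0, t = rho * sqrt((n-2)/(1-rho^2)) = 22.0966 ~ t(9).
Step 5: Two-sided p-value from the t-distribution with 9 df = 0.000000.
Step 6: alpha = 0.05. reject H0.

rho = 0.9909, p = 0.000000, reject H0 at alpha = 0.05.


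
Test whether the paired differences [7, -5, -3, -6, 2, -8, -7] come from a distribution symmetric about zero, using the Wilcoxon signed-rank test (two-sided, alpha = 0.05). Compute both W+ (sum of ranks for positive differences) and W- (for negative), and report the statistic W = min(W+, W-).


Step 1: Drop any zero differences (none here) and take |d_i|.
|d| = [7, 5, 3, 6, 2, 8, 7]
Step 2: Midrank |d_i| (ties get averaged ranks).
ranks: |7|->5.5, |5|->3, |3|->2, |6|->4, |2|->1, |8|->7, |7|->5.5
Step 3: Attach original signs; sum ranks with positive sign and with negative sign.
W+ = 5.5 + 1 = 6.5
W- = 3 + 2 + 4 + 7 + 5.5 = 21.5
(Check: W+ + W- = 28 should equal n(n+1)/2 = 28.)
Step 4: Test statistic W = min(W+, W-) = 6.5.
Step 5: Ties in |d|, so use the tie-corrected normal approximation.
        E[W] = n(n+1)/4 = 7*8/4 = 14.
        Tie groups: |d|=7 (t=2); sum(t^3 - t) = 6.
        Var[W] = n(n+1)(2n+1)/24 - sum(t^3-t)/48 = 840/24 - 6/48 = 34.875.
        z = (W - E[W]) / sqrt(Var[W]) = (6.5 - 14) / 5.9055 = -1.2700.
        Two-sided p = 2*Phi(z) = 0.204084.
Step 6: alpha = 0.05. fail to reject H0.

W+ = 6.5, W- = 21.5, W = min = 6.5, p = 0.204084, fail to reject H0.


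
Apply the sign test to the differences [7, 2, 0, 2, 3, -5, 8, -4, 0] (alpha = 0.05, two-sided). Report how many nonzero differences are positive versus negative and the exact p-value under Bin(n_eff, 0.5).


Step 1: Discard zero differences. Original n = 9; n_eff = number of nonzero differences = 7.
Nonzero differences (with sign): +7, +2, +2, +3, -5, +8, -4
Step 2: Count signs: positive = 5, negative = 2.
Step 3: Under H0: P(positive) = 0.5, so the number of positives S ~ Bin(7, 0.5).
Step 4: Two-sided exact p-value = sum of Bin(7,0.5) probabilities at or below the observed probability = 0.453125.
Step 5: alpha = 0.05. fail to reject H0.

n_eff = 7, pos = 5, neg = 2, p = 0.453125, fail to reject H0.


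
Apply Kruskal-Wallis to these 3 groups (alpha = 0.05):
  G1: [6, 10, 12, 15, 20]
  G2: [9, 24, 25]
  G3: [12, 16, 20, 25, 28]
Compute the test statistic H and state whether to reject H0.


Step 1: Combine all N = 13 observations and assign midranks.
sorted (value, group, rank): (6,G1,1), (9,G2,2), (10,G1,3), (12,G1,4.5), (12,G3,4.5), (15,G1,6), (16,G3,7), (20,G1,8.5), (20,G3,8.5), (24,G2,10), (25,G2,11.5), (25,G3,11.5), (28,G3,13)
Step 2: Sum ranks within each group.
R_1 = 23 (n_1 = 5)
R_2 = 23.5 (n_2 = 3)
R_3 = 44.5 (n_3 = 5)
Step 3: H = 12/(N(N+1)) * sum(R_i^2/n_i) - 3(N+1)
     = 12/(13*14) * (23^2/5 + 23.5^2/3 + 44.5^2/5) - 3*14
     = 0.065934 * 685.933 - 42
     = 3.226374.
Step 4: Ties present; correction factor C = 1 - 18/(13^3 - 13) = 0.991758. Corrected H = 3.226374 / 0.991758 = 3.253186.
Step 5: Under H0, H ~ chi^2(2); p-value = 0.196598.
Step 6: alpha = 0.05. fail to reject H0.

H = 3.2532, df = 2, p = 0.196598, fail to reject H0.


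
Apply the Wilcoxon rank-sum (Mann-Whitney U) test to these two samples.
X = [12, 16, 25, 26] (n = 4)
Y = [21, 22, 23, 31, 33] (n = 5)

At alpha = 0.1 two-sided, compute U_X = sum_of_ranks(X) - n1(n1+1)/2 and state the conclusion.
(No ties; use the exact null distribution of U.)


Step 1: Combine and sort all 9 observations; assign midranks.
sorted (value, group): (12,X), (16,X), (21,Y), (22,Y), (23,Y), (25,X), (26,X), (31,Y), (33,Y)
ranks: 12->1, 16->2, 21->3, 22->4, 23->5, 25->6, 26->7, 31->8, 33->9
Step 2: Rank sum for X: R1 = 1 + 2 + 6 + 7 = 16.
Step 3: U_X = R1 - n1(n1+1)/2 = 16 - 4*5/2 = 16 - 10 = 6.
       U_Y = n1*n2 - U_X = 20 - 6 = 14.
Step 4: No ties, so the exact null distribution of U (based on enumerating the C(9,4) = 126 equally likely rank assignments) gives the two-sided p-value.
Step 5: p-value = 0.412698; compare to alpha = 0.1. fail to reject H0.

U_X = 6, p = 0.412698, fail to reject H0 at alpha = 0.1.


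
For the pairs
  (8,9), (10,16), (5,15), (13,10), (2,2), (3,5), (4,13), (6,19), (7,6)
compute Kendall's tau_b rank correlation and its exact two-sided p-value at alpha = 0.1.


Step 1: Enumerate the 36 unordered pairs (i,j) with i<j and classify each by sign(x_j-x_i) * sign(y_j-y_i).
  (1,2):dx=+2,dy=+7->C; (1,3):dx=-3,dy=+6->D; (1,4):dx=+5,dy=+1->C; (1,5):dx=-6,dy=-7->C
  (1,6):dx=-5,dy=-4->C; (1,7):dx=-4,dy=+4->D; (1,8):dx=-2,dy=+10->D; (1,9):dx=-1,dy=-3->C
  (2,3):dx=-5,dy=-1->C; (2,4):dx=+3,dy=-6->D; (2,5):dx=-8,dy=-14->C; (2,6):dx=-7,dy=-11->C
  (2,7):dx=-6,dy=-3->C; (2,8):dx=-4,dy=+3->D; (2,9):dx=-3,dy=-10->C; (3,4):dx=+8,dy=-5->D
  (3,5):dx=-3,dy=-13->C; (3,6):dx=-2,dy=-10->C; (3,7):dx=-1,dy=-2->C; (3,8):dx=+1,dy=+4->C
  (3,9):dx=+2,dy=-9->D; (4,5):dx=-11,dy=-8->C; (4,6):dx=-10,dy=-5->C; (4,7):dx=-9,dy=+3->D
  (4,8):dx=-7,dy=+9->D; (4,9):dx=-6,dy=-4->C; (5,6):dx=+1,dy=+3->C; (5,7):dx=+2,dy=+11->C
  (5,8):dx=+4,dy=+17->C; (5,9):dx=+5,dy=+4->C; (6,7):dx=+1,dy=+8->C; (6,8):dx=+3,dy=+14->C
  (6,9):dx=+4,dy=+1->C; (7,8):dx=+2,dy=+6->C; (7,9):dx=+3,dy=-7->D; (8,9):dx=+1,dy=-13->D
Step 2: C = 25, D = 11, total pairs = 36.
Step 3: tau = (C - D)/(n(n-1)/2) = (25 - 11)/36 = 0.388889.
Step 4: Exact two-sided p-value (enumerate n! = 362880 permutations of y under H0): p = 0.180181.
Step 5: alpha = 0.1. fail to reject H0.

tau_b = 0.3889 (C=25, D=11), p = 0.180181, fail to reject H0.


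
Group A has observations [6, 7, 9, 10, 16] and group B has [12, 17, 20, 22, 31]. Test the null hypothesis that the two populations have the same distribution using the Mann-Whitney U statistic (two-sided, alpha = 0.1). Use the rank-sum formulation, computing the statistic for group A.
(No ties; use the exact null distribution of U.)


Step 1: Combine and sort all 10 observations; assign midranks.
sorted (value, group): (6,X), (7,X), (9,X), (10,X), (12,Y), (16,X), (17,Y), (20,Y), (22,Y), (31,Y)
ranks: 6->1, 7->2, 9->3, 10->4, 12->5, 16->6, 17->7, 20->8, 22->9, 31->10
Step 2: Rank sum for X: R1 = 1 + 2 + 3 + 4 + 6 = 16.
Step 3: U_X = R1 - n1(n1+1)/2 = 16 - 5*6/2 = 16 - 15 = 1.
       U_Y = n1*n2 - U_X = 25 - 1 = 24.
Step 4: No ties, so the exact null distribution of U (based on enumerating the C(10,5) = 252 equally likely rank assignments) gives the two-sided p-value.
Step 5: p-value = 0.015873; compare to alpha = 0.1. reject H0.

U_X = 1, p = 0.015873, reject H0 at alpha = 0.1.


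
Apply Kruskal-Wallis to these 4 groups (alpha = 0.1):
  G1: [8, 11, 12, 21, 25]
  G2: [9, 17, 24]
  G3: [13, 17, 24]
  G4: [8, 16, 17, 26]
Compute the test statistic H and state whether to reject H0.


Step 1: Combine all N = 15 observations and assign midranks.
sorted (value, group, rank): (8,G1,1.5), (8,G4,1.5), (9,G2,3), (11,G1,4), (12,G1,5), (13,G3,6), (16,G4,7), (17,G2,9), (17,G3,9), (17,G4,9), (21,G1,11), (24,G2,12.5), (24,G3,12.5), (25,G1,14), (26,G4,15)
Step 2: Sum ranks within each group.
R_1 = 35.5 (n_1 = 5)
R_2 = 24.5 (n_2 = 3)
R_3 = 27.5 (n_3 = 3)
R_4 = 32.5 (n_4 = 4)
Step 3: H = 12/(N(N+1)) * sum(R_i^2/n_i) - 3(N+1)
     = 12/(15*16) * (35.5^2/5 + 24.5^2/3 + 27.5^2/3 + 32.5^2/4) - 3*16
     = 0.050000 * 968.279 - 48
     = 0.413958.
Step 4: Ties present; correction factor C = 1 - 36/(15^3 - 15) = 0.989286. Corrected H = 0.413958 / 0.989286 = 0.418442.
Step 5: Under H0, H ~ chi^2(3); p-value = 0.936407.
Step 6: alpha = 0.1. fail to reject H0.

H = 0.4184, df = 3, p = 0.936407, fail to reject H0.


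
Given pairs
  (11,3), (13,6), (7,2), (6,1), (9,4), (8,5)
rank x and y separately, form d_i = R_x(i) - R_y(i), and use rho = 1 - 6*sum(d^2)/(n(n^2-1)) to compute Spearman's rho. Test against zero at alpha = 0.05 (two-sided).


Step 1: Rank x and y separately (midranks; no ties here).
rank(x): 11->5, 13->6, 7->2, 6->1, 9->4, 8->3
rank(y): 3->3, 6->6, 2->2, 1->1, 4->4, 5->5
Step 2: d_i = R_x(i) - R_y(i); compute d_i^2.
  (5-3)^2=4, (6-6)^2=0, (2-2)^2=0, (1-1)^2=0, (4-4)^2=0, (3-5)^2=4
sum(d^2) = 8.
Step 3: rho = 1 - 6*8 / (6*(6^2 - 1)) = 1 - 48/210 = 0.771429.
Step 4: Under H0, t = rho * sqrt((n-2)/(1-rho^2)) = 2.4247 ~ t(4).
Step 5: Two-sided p-value from the t-distribution with 4 df = 0.072397.
Step 6: alpha = 0.05. fail to reject H0.

rho = 0.7714, p = 0.072397, fail to reject H0 at alpha = 0.05.


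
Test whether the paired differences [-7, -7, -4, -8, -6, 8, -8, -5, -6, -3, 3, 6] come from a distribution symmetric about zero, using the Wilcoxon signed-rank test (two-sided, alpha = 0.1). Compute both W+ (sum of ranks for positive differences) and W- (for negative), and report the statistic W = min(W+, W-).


Step 1: Drop any zero differences (none here) and take |d_i|.
|d| = [7, 7, 4, 8, 6, 8, 8, 5, 6, 3, 3, 6]
Step 2: Midrank |d_i| (ties get averaged ranks).
ranks: |7|->8.5, |7|->8.5, |4|->3, |8|->11, |6|->6, |8|->11, |8|->11, |5|->4, |6|->6, |3|->1.5, |3|->1.5, |6|->6
Step 3: Attach original signs; sum ranks with positive sign and with negative sign.
W+ = 11 + 1.5 + 6 = 18.5
W- = 8.5 + 8.5 + 3 + 11 + 6 + 11 + 4 + 6 + 1.5 = 59.5
(Check: W+ + W- = 78 should equal n(n+1)/2 = 78.)
Step 4: Test statistic W = min(W+, W-) = 18.5.
Step 5: Ties in |d|, so use the tie-corrected normal approximation.
        E[W] = n(n+1)/4 = 12*13/4 = 39.
        Tie groups: |d|=3 (t=2), |d|=6 (t=3), |d|=7 (t=2), |d|=8 (t=3); sum(t^3 - t) = 60.
        Var[W] = n(n+1)(2n+1)/24 - sum(t^3-t)/48 = 3900/24 - 60/48 = 161.25.
        z = (W - E[W]) / sqrt(Var[W]) = (18.5 - 39) / 12.6984 = -1.6144.
        Two-sided p = 2*Phi(z) = 0.106446.
Step 6: alpha = 0.1. fail to reject H0.

W+ = 18.5, W- = 59.5, W = min = 18.5, p = 0.106446, fail to reject H0.


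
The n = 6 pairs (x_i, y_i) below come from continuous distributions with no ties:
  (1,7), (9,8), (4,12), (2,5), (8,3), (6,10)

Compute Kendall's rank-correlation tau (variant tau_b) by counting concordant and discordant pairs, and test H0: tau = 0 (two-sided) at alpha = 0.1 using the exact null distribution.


Step 1: Enumerate the 15 unordered pairs (i,j) with i<j and classify each by sign(x_j-x_i) * sign(y_j-y_i).
  (1,2):dx=+8,dy=+1->C; (1,3):dx=+3,dy=+5->C; (1,4):dx=+1,dy=-2->D; (1,5):dx=+7,dy=-4->D
  (1,6):dx=+5,dy=+3->C; (2,3):dx=-5,dy=+4->D; (2,4):dx=-7,dy=-3->C; (2,5):dx=-1,dy=-5->C
  (2,6):dx=-3,dy=+2->D; (3,4):dx=-2,dy=-7->C; (3,5):dx=+4,dy=-9->D; (3,6):dx=+2,dy=-2->D
  (4,5):dx=+6,dy=-2->D; (4,6):dx=+4,dy=+5->C; (5,6):dx=-2,dy=+7->D
Step 2: C = 7, D = 8, total pairs = 15.
Step 3: tau = (C - D)/(n(n-1)/2) = (7 - 8)/15 = -0.066667.
Step 4: Exact two-sided p-value (enumerate n! = 720 permutations of y under H0): p = 1.000000.
Step 5: alpha = 0.1. fail to reject H0.

tau_b = -0.0667 (C=7, D=8), p = 1.000000, fail to reject H0.


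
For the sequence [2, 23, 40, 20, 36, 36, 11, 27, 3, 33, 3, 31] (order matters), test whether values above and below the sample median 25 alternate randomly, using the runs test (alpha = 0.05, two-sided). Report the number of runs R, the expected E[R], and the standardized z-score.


Step 1: Compute median = 25; label A = above, B = below.
Labels in order: BBABAABABABA  (n_A = 6, n_B = 6)
Step 2: Count runs R = 10.
Step 3: Under H0 (random ordering), E[R] = 2*n_A*n_B/(n_A+n_B) + 1 = 2*6*6/12 + 1 = 7.0000.
        Var[R] = 2*n_A*n_B*(2*n_A*n_B - n_A - n_B) / ((n_A+n_B)^2 * (n_A+n_B-1)) = 4320/1584 = 2.7273.
        SD[R] = 1.6514.
Step 4: Continuity-corrected z = (R - 0.5 - E[R]) / SD[R] = (10 - 0.5 - 7.0000) / 1.6514 = 1.5138.
Step 5: Two-sided p-value via normal approximation = 2*(1 - Phi(|z|)) = 0.130070.
Step 6: alpha = 0.05. fail to reject H0.

R = 10, z = 1.5138, p = 0.130070, fail to reject H0.


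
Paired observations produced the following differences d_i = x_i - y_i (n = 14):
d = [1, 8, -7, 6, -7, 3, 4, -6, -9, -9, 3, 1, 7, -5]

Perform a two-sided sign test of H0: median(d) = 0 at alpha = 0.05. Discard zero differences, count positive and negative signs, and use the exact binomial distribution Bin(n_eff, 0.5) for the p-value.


Step 1: Discard zero differences. Original n = 14; n_eff = number of nonzero differences = 14.
Nonzero differences (with sign): +1, +8, -7, +6, -7, +3, +4, -6, -9, -9, +3, +1, +7, -5
Step 2: Count signs: positive = 8, negative = 6.
Step 3: Under H0: P(positive) = 0.5, so the number of positives S ~ Bin(14, 0.5).
Step 4: Two-sided exact p-value = sum of Bin(14,0.5) probabilities at or below the observed probability = 0.790527.
Step 5: alpha = 0.05. fail to reject H0.

n_eff = 14, pos = 8, neg = 6, p = 0.790527, fail to reject H0.


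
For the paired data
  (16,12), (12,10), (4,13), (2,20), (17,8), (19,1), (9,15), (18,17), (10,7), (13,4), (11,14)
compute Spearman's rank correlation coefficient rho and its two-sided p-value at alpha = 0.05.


Step 1: Rank x and y separately (midranks; no ties here).
rank(x): 16->8, 12->6, 4->2, 2->1, 17->9, 19->11, 9->3, 18->10, 10->4, 13->7, 11->5
rank(y): 12->6, 10->5, 13->7, 20->11, 8->4, 1->1, 15->9, 17->10, 7->3, 4->2, 14->8
Step 2: d_i = R_x(i) - R_y(i); compute d_i^2.
  (8-6)^2=4, (6-5)^2=1, (2-7)^2=25, (1-11)^2=100, (9-4)^2=25, (11-1)^2=100, (3-9)^2=36, (10-10)^2=0, (4-3)^2=1, (7-2)^2=25, (5-8)^2=9
sum(d^2) = 326.
Step 3: rho = 1 - 6*326 / (11*(11^2 - 1)) = 1 - 1956/1320 = -0.481818.
Step 4: Under H0, t = rho * sqrt((n-2)/(1-rho^2)) = -1.6496 ~ t(9).
Step 5: Two-sided p-value from the t-distribution with 9 df = 0.133434.
Step 6: alpha = 0.05. fail to reject H0.

rho = -0.4818, p = 0.133434, fail to reject H0 at alpha = 0.05.


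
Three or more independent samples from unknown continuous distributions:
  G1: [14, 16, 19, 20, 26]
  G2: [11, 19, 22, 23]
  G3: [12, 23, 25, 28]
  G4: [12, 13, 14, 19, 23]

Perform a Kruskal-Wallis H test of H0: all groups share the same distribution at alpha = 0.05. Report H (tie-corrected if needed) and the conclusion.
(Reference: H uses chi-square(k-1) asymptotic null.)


Step 1: Combine all N = 18 observations and assign midranks.
sorted (value, group, rank): (11,G2,1), (12,G3,2.5), (12,G4,2.5), (13,G4,4), (14,G1,5.5), (14,G4,5.5), (16,G1,7), (19,G1,9), (19,G2,9), (19,G4,9), (20,G1,11), (22,G2,12), (23,G2,14), (23,G3,14), (23,G4,14), (25,G3,16), (26,G1,17), (28,G3,18)
Step 2: Sum ranks within each group.
R_1 = 49.5 (n_1 = 5)
R_2 = 36 (n_2 = 4)
R_3 = 50.5 (n_3 = 4)
R_4 = 35 (n_4 = 5)
Step 3: H = 12/(N(N+1)) * sum(R_i^2/n_i) - 3(N+1)
     = 12/(18*19) * (49.5^2/5 + 36^2/4 + 50.5^2/4 + 35^2/5) - 3*19
     = 0.035088 * 1696.61 - 57
     = 2.530263.
Step 4: Ties present; correction factor C = 1 - 60/(18^3 - 18) = 0.989680. Corrected H = 2.530263 / 0.989680 = 2.556648.
Step 5: Under H0, H ~ chi^2(3); p-value = 0.465141.
Step 6: alpha = 0.05. fail to reject H0.

H = 2.5566, df = 3, p = 0.465141, fail to reject H0.


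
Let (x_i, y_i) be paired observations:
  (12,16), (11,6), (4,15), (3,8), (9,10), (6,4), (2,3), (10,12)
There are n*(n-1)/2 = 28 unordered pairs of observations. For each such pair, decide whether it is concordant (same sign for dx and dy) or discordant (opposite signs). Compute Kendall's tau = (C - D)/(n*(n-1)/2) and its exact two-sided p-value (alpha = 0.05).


Step 1: Enumerate the 28 unordered pairs (i,j) with i<j and classify each by sign(x_j-x_i) * sign(y_j-y_i).
  (1,2):dx=-1,dy=-10->C; (1,3):dx=-8,dy=-1->C; (1,4):dx=-9,dy=-8->C; (1,5):dx=-3,dy=-6->C
  (1,6):dx=-6,dy=-12->C; (1,7):dx=-10,dy=-13->C; (1,8):dx=-2,dy=-4->C; (2,3):dx=-7,dy=+9->D
  (2,4):dx=-8,dy=+2->D; (2,5):dx=-2,dy=+4->D; (2,6):dx=-5,dy=-2->C; (2,7):dx=-9,dy=-3->C
  (2,8):dx=-1,dy=+6->D; (3,4):dx=-1,dy=-7->C; (3,5):dx=+5,dy=-5->D; (3,6):dx=+2,dy=-11->D
  (3,7):dx=-2,dy=-12->C; (3,8):dx=+6,dy=-3->D; (4,5):dx=+6,dy=+2->C; (4,6):dx=+3,dy=-4->D
  (4,7):dx=-1,dy=-5->C; (4,8):dx=+7,dy=+4->C; (5,6):dx=-3,dy=-6->C; (5,7):dx=-7,dy=-7->C
  (5,8):dx=+1,dy=+2->C; (6,7):dx=-4,dy=-1->C; (6,8):dx=+4,dy=+8->C; (7,8):dx=+8,dy=+9->C
Step 2: C = 20, D = 8, total pairs = 28.
Step 3: tau = (C - D)/(n(n-1)/2) = (20 - 8)/28 = 0.428571.
Step 4: Exact two-sided p-value (enumerate n! = 40320 permutations of y under H0): p = 0.178869.
Step 5: alpha = 0.05. fail to reject H0.

tau_b = 0.4286 (C=20, D=8), p = 0.178869, fail to reject H0.


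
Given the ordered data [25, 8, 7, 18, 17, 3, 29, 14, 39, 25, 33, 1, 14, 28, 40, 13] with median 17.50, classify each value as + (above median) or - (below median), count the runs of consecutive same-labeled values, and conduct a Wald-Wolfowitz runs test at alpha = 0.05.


Step 1: Compute median = 17.50; label A = above, B = below.
Labels in order: ABBABBABAAABBAAB  (n_A = 8, n_B = 8)
Step 2: Count runs R = 10.
Step 3: Under H0 (random ordering), E[R] = 2*n_A*n_B/(n_A+n_B) + 1 = 2*8*8/16 + 1 = 9.0000.
        Var[R] = 2*n_A*n_B*(2*n_A*n_B - n_A - n_B) / ((n_A+n_B)^2 * (n_A+n_B-1)) = 14336/3840 = 3.7333.
        SD[R] = 1.9322.
Step 4: Continuity-corrected z = (R - 0.5 - E[R]) / SD[R] = (10 - 0.5 - 9.0000) / 1.9322 = 0.2588.
Step 5: Two-sided p-value via normal approximation = 2*(1 - Phi(|z|)) = 0.795809.
Step 6: alpha = 0.05. fail to reject H0.

R = 10, z = 0.2588, p = 0.795809, fail to reject H0.


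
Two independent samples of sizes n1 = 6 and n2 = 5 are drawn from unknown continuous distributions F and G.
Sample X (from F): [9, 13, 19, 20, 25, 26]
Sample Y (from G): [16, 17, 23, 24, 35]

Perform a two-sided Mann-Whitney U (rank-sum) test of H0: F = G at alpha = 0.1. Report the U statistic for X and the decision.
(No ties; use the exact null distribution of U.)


Step 1: Combine and sort all 11 observations; assign midranks.
sorted (value, group): (9,X), (13,X), (16,Y), (17,Y), (19,X), (20,X), (23,Y), (24,Y), (25,X), (26,X), (35,Y)
ranks: 9->1, 13->2, 16->3, 17->4, 19->5, 20->6, 23->7, 24->8, 25->9, 26->10, 35->11
Step 2: Rank sum for X: R1 = 1 + 2 + 5 + 6 + 9 + 10 = 33.
Step 3: U_X = R1 - n1(n1+1)/2 = 33 - 6*7/2 = 33 - 21 = 12.
       U_Y = n1*n2 - U_X = 30 - 12 = 18.
Step 4: No ties, so the exact null distribution of U (based on enumerating the C(11,6) = 462 equally likely rank assignments) gives the two-sided p-value.
Step 5: p-value = 0.662338; compare to alpha = 0.1. fail to reject H0.

U_X = 12, p = 0.662338, fail to reject H0 at alpha = 0.1.


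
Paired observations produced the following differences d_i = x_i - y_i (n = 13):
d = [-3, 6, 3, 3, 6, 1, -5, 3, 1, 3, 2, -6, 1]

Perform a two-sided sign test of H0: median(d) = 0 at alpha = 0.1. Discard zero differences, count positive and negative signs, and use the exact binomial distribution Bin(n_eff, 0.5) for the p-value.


Step 1: Discard zero differences. Original n = 13; n_eff = number of nonzero differences = 13.
Nonzero differences (with sign): -3, +6, +3, +3, +6, +1, -5, +3, +1, +3, +2, -6, +1
Step 2: Count signs: positive = 10, negative = 3.
Step 3: Under H0: P(positive) = 0.5, so the number of positives S ~ Bin(13, 0.5).
Step 4: Two-sided exact p-value = sum of Bin(13,0.5) probabilities at or below the observed probability = 0.092285.
Step 5: alpha = 0.1. reject H0.

n_eff = 13, pos = 10, neg = 3, p = 0.092285, reject H0.


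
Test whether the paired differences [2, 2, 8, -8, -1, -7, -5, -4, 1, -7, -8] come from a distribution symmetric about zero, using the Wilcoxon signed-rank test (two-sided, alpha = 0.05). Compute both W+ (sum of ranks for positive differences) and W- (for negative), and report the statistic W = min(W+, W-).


Step 1: Drop any zero differences (none here) and take |d_i|.
|d| = [2, 2, 8, 8, 1, 7, 5, 4, 1, 7, 8]
Step 2: Midrank |d_i| (ties get averaged ranks).
ranks: |2|->3.5, |2|->3.5, |8|->10, |8|->10, |1|->1.5, |7|->7.5, |5|->6, |4|->5, |1|->1.5, |7|->7.5, |8|->10
Step 3: Attach original signs; sum ranks with positive sign and with negative sign.
W+ = 3.5 + 3.5 + 10 + 1.5 = 18.5
W- = 10 + 1.5 + 7.5 + 6 + 5 + 7.5 + 10 = 47.5
(Check: W+ + W- = 66 should equal n(n+1)/2 = 66.)
Step 4: Test statistic W = min(W+, W-) = 18.5.
Step 5: Ties in |d|, so use the tie-corrected normal approximation.
        E[W] = n(n+1)/4 = 11*12/4 = 33.
        Tie groups: |d|=1 (t=2), |d|=2 (t=2), |d|=7 (t=2), |d|=8 (t=3); sum(t^3 - t) = 42.
        Var[W] = n(n+1)(2n+1)/24 - sum(t^3-t)/48 = 3036/24 - 42/48 = 125.625.
        z = (W - E[W]) / sqrt(Var[W]) = (18.5 - 33) / 11.2083 = -1.2937.
        Two-sided p = 2*Phi(z) = 0.195773.
Step 6: alpha = 0.05. fail to reject H0.

W+ = 18.5, W- = 47.5, W = min = 18.5, p = 0.195773, fail to reject H0.


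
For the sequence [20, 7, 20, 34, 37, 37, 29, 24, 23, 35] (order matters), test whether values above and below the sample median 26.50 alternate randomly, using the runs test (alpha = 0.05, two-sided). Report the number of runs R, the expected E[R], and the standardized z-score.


Step 1: Compute median = 26.50; label A = above, B = below.
Labels in order: BBBAAAABBA  (n_A = 5, n_B = 5)
Step 2: Count runs R = 4.
Step 3: Under H0 (random ordering), E[R] = 2*n_A*n_B/(n_A+n_B) + 1 = 2*5*5/10 + 1 = 6.0000.
        Var[R] = 2*n_A*n_B*(2*n_A*n_B - n_A - n_B) / ((n_A+n_B)^2 * (n_A+n_B-1)) = 2000/900 = 2.2222.
        SD[R] = 1.4907.
Step 4: Continuity-corrected z = (R + 0.5 - E[R]) / SD[R] = (4 + 0.5 - 6.0000) / 1.4907 = -1.0062.
Step 5: Two-sided p-value via normal approximation = 2*(1 - Phi(|z|)) = 0.314305.
Step 6: alpha = 0.05. fail to reject H0.

R = 4, z = -1.0062, p = 0.314305, fail to reject H0.


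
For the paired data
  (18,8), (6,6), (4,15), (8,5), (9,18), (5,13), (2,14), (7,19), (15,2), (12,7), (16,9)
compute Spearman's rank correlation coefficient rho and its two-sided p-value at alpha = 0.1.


Step 1: Rank x and y separately (midranks; no ties here).
rank(x): 18->11, 6->4, 4->2, 8->6, 9->7, 5->3, 2->1, 7->5, 15->9, 12->8, 16->10
rank(y): 8->5, 6->3, 15->9, 5->2, 18->10, 13->7, 14->8, 19->11, 2->1, 7->4, 9->6
Step 2: d_i = R_x(i) - R_y(i); compute d_i^2.
  (11-5)^2=36, (4-3)^2=1, (2-9)^2=49, (6-2)^2=16, (7-10)^2=9, (3-7)^2=16, (1-8)^2=49, (5-11)^2=36, (9-1)^2=64, (8-4)^2=16, (10-6)^2=16
sum(d^2) = 308.
Step 3: rho = 1 - 6*308 / (11*(11^2 - 1)) = 1 - 1848/1320 = -0.400000.
Step 4: Under H0, t = rho * sqrt((n-2)/(1-rho^2)) = -1.3093 ~ t(9).
Step 5: Two-sided p-value from the t-distribution with 9 df = 0.222868.
Step 6: alpha = 0.1. fail to reject H0.

rho = -0.4000, p = 0.222868, fail to reject H0 at alpha = 0.1.


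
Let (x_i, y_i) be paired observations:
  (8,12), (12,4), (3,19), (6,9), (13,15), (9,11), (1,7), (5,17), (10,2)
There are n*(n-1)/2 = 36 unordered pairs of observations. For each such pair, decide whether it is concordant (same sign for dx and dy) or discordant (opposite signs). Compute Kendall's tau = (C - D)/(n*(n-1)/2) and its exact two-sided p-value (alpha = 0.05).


Step 1: Enumerate the 36 unordered pairs (i,j) with i<j and classify each by sign(x_j-x_i) * sign(y_j-y_i).
  (1,2):dx=+4,dy=-8->D; (1,3):dx=-5,dy=+7->D; (1,4):dx=-2,dy=-3->C; (1,5):dx=+5,dy=+3->C
  (1,6):dx=+1,dy=-1->D; (1,7):dx=-7,dy=-5->C; (1,8):dx=-3,dy=+5->D; (1,9):dx=+2,dy=-10->D
  (2,3):dx=-9,dy=+15->D; (2,4):dx=-6,dy=+5->D; (2,5):dx=+1,dy=+11->C; (2,6):dx=-3,dy=+7->D
  (2,7):dx=-11,dy=+3->D; (2,8):dx=-7,dy=+13->D; (2,9):dx=-2,dy=-2->C; (3,4):dx=+3,dy=-10->D
  (3,5):dx=+10,dy=-4->D; (3,6):dx=+6,dy=-8->D; (3,7):dx=-2,dy=-12->C; (3,8):dx=+2,dy=-2->D
  (3,9):dx=+7,dy=-17->D; (4,5):dx=+7,dy=+6->C; (4,6):dx=+3,dy=+2->C; (4,7):dx=-5,dy=-2->C
  (4,8):dx=-1,dy=+8->D; (4,9):dx=+4,dy=-7->D; (5,6):dx=-4,dy=-4->C; (5,7):dx=-12,dy=-8->C
  (5,8):dx=-8,dy=+2->D; (5,9):dx=-3,dy=-13->C; (6,7):dx=-8,dy=-4->C; (6,8):dx=-4,dy=+6->D
  (6,9):dx=+1,dy=-9->D; (7,8):dx=+4,dy=+10->C; (7,9):dx=+9,dy=-5->D; (8,9):dx=+5,dy=-15->D
Step 2: C = 14, D = 22, total pairs = 36.
Step 3: tau = (C - D)/(n(n-1)/2) = (14 - 22)/36 = -0.222222.
Step 4: Exact two-sided p-value (enumerate n! = 362880 permutations of y under H0): p = 0.476709.
Step 5: alpha = 0.05. fail to reject H0.

tau_b = -0.2222 (C=14, D=22), p = 0.476709, fail to reject H0.


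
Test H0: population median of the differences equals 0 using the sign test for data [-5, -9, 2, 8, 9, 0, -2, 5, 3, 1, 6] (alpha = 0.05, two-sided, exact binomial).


Step 1: Discard zero differences. Original n = 11; n_eff = number of nonzero differences = 10.
Nonzero differences (with sign): -5, -9, +2, +8, +9, -2, +5, +3, +1, +6
Step 2: Count signs: positive = 7, negative = 3.
Step 3: Under H0: P(positive) = 0.5, so the number of positives S ~ Bin(10, 0.5).
Step 4: Two-sided exact p-value = sum of Bin(10,0.5) probabilities at or below the observed probability = 0.343750.
Step 5: alpha = 0.05. fail to reject H0.

n_eff = 10, pos = 7, neg = 3, p = 0.343750, fail to reject H0.


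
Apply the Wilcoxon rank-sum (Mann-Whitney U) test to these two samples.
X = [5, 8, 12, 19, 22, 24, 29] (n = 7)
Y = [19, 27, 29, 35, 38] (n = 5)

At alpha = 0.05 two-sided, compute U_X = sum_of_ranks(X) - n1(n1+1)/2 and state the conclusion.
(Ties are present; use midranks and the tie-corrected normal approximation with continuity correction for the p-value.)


Step 1: Combine and sort all 12 observations; assign midranks.
sorted (value, group): (5,X), (8,X), (12,X), (19,X), (19,Y), (22,X), (24,X), (27,Y), (29,X), (29,Y), (35,Y), (38,Y)
ranks: 5->1, 8->2, 12->3, 19->4.5, 19->4.5, 22->6, 24->7, 27->8, 29->9.5, 29->9.5, 35->11, 38->12
Step 2: Rank sum for X: R1 = 1 + 2 + 3 + 4.5 + 6 + 7 + 9.5 = 33.
Step 3: U_X = R1 - n1(n1+1)/2 = 33 - 7*8/2 = 33 - 28 = 5.
       U_Y = n1*n2 - U_X = 35 - 5 = 30.
Step 4: Ties are present, so use the tie-corrected normal approximation (with continuity correction) for the p-value.
Step 5: p-value = 0.050507; compare to alpha = 0.05. fail to reject H0.

U_X = 5, p = 0.050507, fail to reject H0 at alpha = 0.05.


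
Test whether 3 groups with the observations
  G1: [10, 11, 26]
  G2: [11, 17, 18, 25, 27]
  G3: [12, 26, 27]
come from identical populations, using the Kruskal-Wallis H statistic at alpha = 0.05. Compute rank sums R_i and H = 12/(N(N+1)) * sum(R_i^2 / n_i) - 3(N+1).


Step 1: Combine all N = 11 observations and assign midranks.
sorted (value, group, rank): (10,G1,1), (11,G1,2.5), (11,G2,2.5), (12,G3,4), (17,G2,5), (18,G2,6), (25,G2,7), (26,G1,8.5), (26,G3,8.5), (27,G2,10.5), (27,G3,10.5)
Step 2: Sum ranks within each group.
R_1 = 12 (n_1 = 3)
R_2 = 31 (n_2 = 5)
R_3 = 23 (n_3 = 3)
Step 3: H = 12/(N(N+1)) * sum(R_i^2/n_i) - 3(N+1)
     = 12/(11*12) * (12^2/3 + 31^2/5 + 23^2/3) - 3*12
     = 0.090909 * 416.533 - 36
     = 1.866667.
Step 4: Ties present; correction factor C = 1 - 18/(11^3 - 11) = 0.986364. Corrected H = 1.866667 / 0.986364 = 1.892473.
Step 5: Under H0, H ~ chi^2(2); p-value = 0.388199.
Step 6: alpha = 0.05. fail to reject H0.

H = 1.8925, df = 2, p = 0.388199, fail to reject H0.


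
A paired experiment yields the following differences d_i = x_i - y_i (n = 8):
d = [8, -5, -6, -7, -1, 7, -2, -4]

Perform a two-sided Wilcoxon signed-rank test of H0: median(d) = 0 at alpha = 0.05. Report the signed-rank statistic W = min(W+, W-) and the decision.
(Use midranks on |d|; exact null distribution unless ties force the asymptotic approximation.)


Step 1: Drop any zero differences (none here) and take |d_i|.
|d| = [8, 5, 6, 7, 1, 7, 2, 4]
Step 2: Midrank |d_i| (ties get averaged ranks).
ranks: |8|->8, |5|->4, |6|->5, |7|->6.5, |1|->1, |7|->6.5, |2|->2, |4|->3
Step 3: Attach original signs; sum ranks with positive sign and with negative sign.
W+ = 8 + 6.5 = 14.5
W- = 4 + 5 + 6.5 + 1 + 2 + 3 = 21.5
(Check: W+ + W- = 36 should equal n(n+1)/2 = 36.)
Step 4: Test statistic W = min(W+, W-) = 14.5.
Step 5: Ties in |d|, so use the tie-corrected normal approximation.
        E[W] = n(n+1)/4 = 8*9/4 = 18.
        Tie groups: |d|=7 (t=2); sum(t^3 - t) = 6.
        Var[W] = n(n+1)(2n+1)/24 - sum(t^3-t)/48 = 1224/24 - 6/48 = 50.875.
        z = (W - E[W]) / sqrt(Var[W]) = (14.5 - 18) / 7.1327 = -0.4907.
        Two-sided p = 2*Phi(z) = 0.623639.
Step 6: alpha = 0.05. fail to reject H0.

W+ = 14.5, W- = 21.5, W = min = 14.5, p = 0.623639, fail to reject H0.


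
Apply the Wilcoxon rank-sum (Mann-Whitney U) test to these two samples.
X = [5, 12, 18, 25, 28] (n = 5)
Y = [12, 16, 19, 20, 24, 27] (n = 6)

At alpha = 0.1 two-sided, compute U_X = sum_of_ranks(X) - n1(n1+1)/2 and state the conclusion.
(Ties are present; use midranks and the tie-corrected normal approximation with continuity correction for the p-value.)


Step 1: Combine and sort all 11 observations; assign midranks.
sorted (value, group): (5,X), (12,X), (12,Y), (16,Y), (18,X), (19,Y), (20,Y), (24,Y), (25,X), (27,Y), (28,X)
ranks: 5->1, 12->2.5, 12->2.5, 16->4, 18->5, 19->6, 20->7, 24->8, 25->9, 27->10, 28->11
Step 2: Rank sum for X: R1 = 1 + 2.5 + 5 + 9 + 11 = 28.5.
Step 3: U_X = R1 - n1(n1+1)/2 = 28.5 - 5*6/2 = 28.5 - 15 = 13.5.
       U_Y = n1*n2 - U_X = 30 - 13.5 = 16.5.
Step 4: Ties are present, so use the tie-corrected normal approximation (with continuity correction) for the p-value.
Step 5: p-value = 0.854805; compare to alpha = 0.1. fail to reject H0.

U_X = 13.5, p = 0.854805, fail to reject H0 at alpha = 0.1.


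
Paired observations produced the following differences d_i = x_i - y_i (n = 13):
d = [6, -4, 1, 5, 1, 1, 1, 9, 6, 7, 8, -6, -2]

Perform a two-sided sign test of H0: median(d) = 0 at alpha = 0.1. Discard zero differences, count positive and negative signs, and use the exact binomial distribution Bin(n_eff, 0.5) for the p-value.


Step 1: Discard zero differences. Original n = 13; n_eff = number of nonzero differences = 13.
Nonzero differences (with sign): +6, -4, +1, +5, +1, +1, +1, +9, +6, +7, +8, -6, -2
Step 2: Count signs: positive = 10, negative = 3.
Step 3: Under H0: P(positive) = 0.5, so the number of positives S ~ Bin(13, 0.5).
Step 4: Two-sided exact p-value = sum of Bin(13,0.5) probabilities at or below the observed probability = 0.092285.
Step 5: alpha = 0.1. reject H0.

n_eff = 13, pos = 10, neg = 3, p = 0.092285, reject H0.


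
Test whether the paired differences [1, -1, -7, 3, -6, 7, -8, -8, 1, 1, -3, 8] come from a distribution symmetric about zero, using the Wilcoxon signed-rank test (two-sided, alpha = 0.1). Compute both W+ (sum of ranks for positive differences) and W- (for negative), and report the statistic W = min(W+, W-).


Step 1: Drop any zero differences (none here) and take |d_i|.
|d| = [1, 1, 7, 3, 6, 7, 8, 8, 1, 1, 3, 8]
Step 2: Midrank |d_i| (ties get averaged ranks).
ranks: |1|->2.5, |1|->2.5, |7|->8.5, |3|->5.5, |6|->7, |7|->8.5, |8|->11, |8|->11, |1|->2.5, |1|->2.5, |3|->5.5, |8|->11
Step 3: Attach original signs; sum ranks with positive sign and with negative sign.
W+ = 2.5 + 5.5 + 8.5 + 2.5 + 2.5 + 11 = 32.5
W- = 2.5 + 8.5 + 7 + 11 + 11 + 5.5 = 45.5
(Check: W+ + W- = 78 should equal n(n+1)/2 = 78.)
Step 4: Test statistic W = min(W+, W-) = 32.5.
Step 5: Ties in |d|, so use the tie-corrected normal approximation.
        E[W] = n(n+1)/4 = 12*13/4 = 39.
        Tie groups: |d|=1 (t=4), |d|=3 (t=2), |d|=7 (t=2), |d|=8 (t=3); sum(t^3 - t) = 96.
        Var[W] = n(n+1)(2n+1)/24 - sum(t^3-t)/48 = 3900/24 - 96/48 = 160.5.
        z = (W - E[W]) / sqrt(Var[W]) = (32.5 - 39) / 12.6689 = -0.5131.
        Two-sided p = 2*Phi(z) = 0.607903.
Step 6: alpha = 0.1. fail to reject H0.

W+ = 32.5, W- = 45.5, W = min = 32.5, p = 0.607903, fail to reject H0.
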